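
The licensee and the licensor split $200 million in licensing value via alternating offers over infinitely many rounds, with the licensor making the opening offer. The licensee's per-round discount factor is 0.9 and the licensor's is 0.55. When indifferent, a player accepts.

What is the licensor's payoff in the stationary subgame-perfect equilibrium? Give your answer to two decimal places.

39.60

Let x be the licensor's share when the licensor proposes and y be the licensee's share when the licensee proposes.
The licensee accepts iff offered ≥ 0.9·y, so x = 200 − 0.9y. Symmetrically y = 200 − 0.55x.
Substituting: x = 200 − 0.9(200 − 0.55x), giving x(1 − 0.55·0.9) = 200(1 − 0.9).
So x = 200 × 0.1 / 0.505 ≈ 39.6040, and the licensee receives 200 − x ≈ 160.3960.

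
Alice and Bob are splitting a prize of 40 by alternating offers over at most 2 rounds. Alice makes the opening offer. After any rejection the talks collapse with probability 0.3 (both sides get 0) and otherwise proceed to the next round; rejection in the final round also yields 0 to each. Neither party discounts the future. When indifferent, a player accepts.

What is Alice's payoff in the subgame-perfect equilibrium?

Round 2 (Bob proposes): Alice will accept anything ≥ 0, so Bob offers 0 and keeps 40.
Round 1 (Alice proposes): rejecting gives Bob an expected 0.7 × 40 = 28. Alice offers 28 and keeps 40 − 28 = 12.

12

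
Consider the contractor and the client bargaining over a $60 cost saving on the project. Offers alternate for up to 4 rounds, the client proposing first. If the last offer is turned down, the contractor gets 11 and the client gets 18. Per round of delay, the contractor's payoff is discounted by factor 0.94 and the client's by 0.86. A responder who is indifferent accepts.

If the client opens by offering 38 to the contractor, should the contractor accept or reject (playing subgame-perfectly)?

Work out the contractor's continuation value if the offer is rejected.
Round 4 (the contractor proposes): the client gets 18 if talks fail, so the contractor offers 18 and keeps 42.
Round 3 (the client proposes): the contractor can get 42 next round, worth 0.94 × 42 = 39.48 now. The client offers 39.48 and keeps 60 − 39.48 = 20.52.
Round 2 (the contractor proposes): the client can get 20.52 next round, worth 0.86 × 20.52 = 17.6472 now, so the contractor offers 17.6472, keeping 42.3528.
So by rejecting in round 1, the contractor gets 42.3528 next round, worth 0.94 × 42.3528 = 39.811632 now.
Offer 38 < 39.811632, so the contractor rejects.

Reject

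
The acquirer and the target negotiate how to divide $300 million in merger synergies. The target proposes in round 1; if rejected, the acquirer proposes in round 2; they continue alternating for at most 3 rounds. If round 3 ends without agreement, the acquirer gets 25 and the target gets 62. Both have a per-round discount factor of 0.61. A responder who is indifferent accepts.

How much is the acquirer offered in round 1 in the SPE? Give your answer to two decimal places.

80.67

Solve by backward induction from round 3.
Round 3 (the target proposes): the acquirer gets 25 if talks fail, so the target offers 25 and keeps 275.
Round 2 (the acquirer proposes): the target can get 275 next round, worth 0.61 × 275 = 167.75 now, so the acquirer offers 167.75, keeping 132.25.
Round 1 (the target proposes): the acquirer can get 132.25 next round, worth 0.61 × 132.25 = 80.6725 now. The target offers 80.6725 and keeps 300 − 80.6725 = 219.3275.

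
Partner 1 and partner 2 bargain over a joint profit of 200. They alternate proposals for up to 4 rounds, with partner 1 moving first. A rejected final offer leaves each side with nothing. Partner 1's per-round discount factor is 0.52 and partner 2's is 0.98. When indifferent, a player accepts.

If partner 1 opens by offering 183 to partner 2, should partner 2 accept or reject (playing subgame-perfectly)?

Reject

Round 4 (partner 2 proposes): rejection yields 0 for partner 1; partner 2 offers 0 and keeps 200.
Round 3 (partner 1 proposes): partner 2 can get 200 next round, worth 0.98 × 200 = 196 now; partner 1 offers that and keeps 4.
Round 2 (partner 2 proposes): partner 1 can get 4 next round, worth 0.52 × 4 = 2.08 now. Partner 2 offers 2.08 and keeps 200 − 2.08 = 197.92.
So by rejecting in round 1, partner 2 gets 197.92 next round, worth 0.98 × 197.92 = 193.9616 now.
Offer 183 < 193.9616, so partner 2 rejects.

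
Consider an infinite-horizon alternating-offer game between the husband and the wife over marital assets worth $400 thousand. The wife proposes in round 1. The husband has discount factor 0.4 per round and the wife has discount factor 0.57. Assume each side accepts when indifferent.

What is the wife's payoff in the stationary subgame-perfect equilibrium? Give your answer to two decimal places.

310.88

When the wife proposes, the husband accepts any offer worth at least 0.4 times what the husband would get by proposing next round; and vice versa.
This gives x = 400 − 0.4y and y = 400 − 0.57x, where x and y are each side's share when it proposes.
Hence (1 − 0.4·0.57)x = 400(1 − 0.4), i.e. 0.772·x = 240.
x ≈ 310.8808; the husband's share is 400 − x ≈ 89.1192.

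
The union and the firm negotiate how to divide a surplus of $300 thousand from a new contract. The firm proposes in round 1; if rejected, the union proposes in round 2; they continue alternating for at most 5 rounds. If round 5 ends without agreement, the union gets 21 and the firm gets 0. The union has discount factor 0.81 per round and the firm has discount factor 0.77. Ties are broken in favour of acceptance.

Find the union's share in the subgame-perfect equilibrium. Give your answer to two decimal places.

98.92

Round 5 (the firm proposes): the union gets 21 if talks fail, so the firm offers 21 and keeps 279.
Round 4 (the union proposes): the firm can get 279 next round, worth 0.77 × 279 = 214.83 now, so the union offers 214.83, keeping 85.17.
Round 3 (the firm proposes): the union can get 85.17 next round, worth 0.81 × 85.17 = 68.9877 now, so the firm offers 68.9877, keeping 231.0123.
Round 2 (the union proposes): the firm can get 231.0123 next round, worth 0.77 × 231.0123 = 177.879471 now; the union offers that and keeps 122.120529.
Round 1 (the firm proposes): the union can get 122.120529 next round, worth 0.81 × 122.120529 = 98.91762849 now; the firm offers that and keeps 201.08237151.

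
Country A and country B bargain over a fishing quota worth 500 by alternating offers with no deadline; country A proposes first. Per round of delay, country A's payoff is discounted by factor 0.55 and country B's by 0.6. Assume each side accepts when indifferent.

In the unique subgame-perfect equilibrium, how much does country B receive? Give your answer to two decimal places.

When country A proposes, country B accepts any offer worth at least 0.6 times what country B would get by proposing next round; and vice versa.
This gives x = 500 − 0.6y and y = 500 − 0.55x, where x and y are each side's share when it proposes.
Hence (1 − 0.6·0.55)x = 500(1 − 0.6), i.e. 0.67·x = 200.
x ≈ 298.5075; country B's share is 500 − x ≈ 201.4925.

201.49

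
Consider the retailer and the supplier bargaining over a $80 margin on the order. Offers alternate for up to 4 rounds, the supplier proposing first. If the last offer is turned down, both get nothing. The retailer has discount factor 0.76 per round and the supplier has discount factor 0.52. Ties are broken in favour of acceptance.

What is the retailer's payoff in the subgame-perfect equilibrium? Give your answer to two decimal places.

53.21

By backward induction:
Round 4 (the retailer proposes): rejection yields 0 for the supplier; the retailer offers 0 and keeps 80.
Round 3 (the supplier proposes): the retailer can get 80 next round, worth 0.76 × 80 = 60.8 now, so the supplier offers 60.8, keeping 19.2.
Round 2 (the retailer proposes): the supplier can get 19.2 next round, worth 0.52 × 19.2 = 9.984 now. The retailer offers 9.984 and keeps 80 − 9.984 = 70.016.
Round 1 (the supplier proposes): the retailer can get 70.016 next round, worth 0.76 × 70.016 = 53.21216 now; the supplier offers that and keeps 26.78784.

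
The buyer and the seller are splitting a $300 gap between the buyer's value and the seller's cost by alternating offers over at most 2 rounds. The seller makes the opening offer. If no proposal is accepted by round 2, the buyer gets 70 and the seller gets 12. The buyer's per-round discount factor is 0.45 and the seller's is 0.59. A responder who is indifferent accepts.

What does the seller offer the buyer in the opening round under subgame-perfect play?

Work backward from the last round.
Round 2 (the buyer proposes): the seller gets 12 if talks fail, so the buyer offers 12 and keeps 288.
Round 1 (the seller proposes): the buyer can get 288 next round, worth 0.45 × 288 = 129.6 now. The seller offers 129.6 and keeps 300 − 129.6 = 170.4.

129.6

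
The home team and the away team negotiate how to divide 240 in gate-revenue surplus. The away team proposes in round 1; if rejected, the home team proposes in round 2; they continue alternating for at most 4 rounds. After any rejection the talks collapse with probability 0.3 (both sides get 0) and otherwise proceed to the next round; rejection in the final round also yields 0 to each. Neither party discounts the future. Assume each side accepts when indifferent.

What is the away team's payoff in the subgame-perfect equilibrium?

107.28

Round 4 (the home team proposes): rejection yields 0 for the away team; the home team offers 0 and keeps 240.
Round 3 (the away team proposes): rejecting gives the home team an expected 0.7 × 240 = 168, so the away team offers 168, keeping 72.
Round 2 (the home team proposes): rejecting gives the away team an expected 0.7 × 72 = 50.4, so the home team offers 50.4, keeping 189.6.
Round 1 (the away team proposes): rejecting gives the home team an expected 0.7 × 189.6 = 132.72; the away team offers that and keeps 107.28.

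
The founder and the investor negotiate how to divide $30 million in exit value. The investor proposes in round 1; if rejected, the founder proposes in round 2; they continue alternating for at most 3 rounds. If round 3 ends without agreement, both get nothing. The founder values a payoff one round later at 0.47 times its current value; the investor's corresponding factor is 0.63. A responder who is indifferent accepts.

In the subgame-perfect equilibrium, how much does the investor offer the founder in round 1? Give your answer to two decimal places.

Round 3 (the investor proposes): the founder will accept anything ≥ 0, so the investor offers 0 and keeps 30.
Round 2 (the founder proposes): the investor can get 30 next round, worth 0.63 × 30 = 18.9 now. The founder offers 18.9 and keeps 30 − 18.9 = 11.1.
Round 1 (the investor proposes): the founder can get 11.1 next round, worth 0.47 × 11.1 = 5.217 now. The investor offers 5.217 and keeps 30 − 5.217 = 24.783.

5.22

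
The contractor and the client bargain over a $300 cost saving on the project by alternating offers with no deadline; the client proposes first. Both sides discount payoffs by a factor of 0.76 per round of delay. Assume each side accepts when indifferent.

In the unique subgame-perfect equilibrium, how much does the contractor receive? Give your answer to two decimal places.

When the client proposes, the contractor accepts any offer worth at least 0.76 times what the contractor would get by proposing next round; and vice versa.
This gives x = 300 − 0.76y and y = 300 − 0.76x, where x and y are each side's share when it proposes.
Hence (1 − 0.76·0.76)x = 300(1 − 0.76), i.e. 0.4224·x = 72.
x ≈ 170.4545; the contractor's share is 300 − x ≈ 129.5455.

129.55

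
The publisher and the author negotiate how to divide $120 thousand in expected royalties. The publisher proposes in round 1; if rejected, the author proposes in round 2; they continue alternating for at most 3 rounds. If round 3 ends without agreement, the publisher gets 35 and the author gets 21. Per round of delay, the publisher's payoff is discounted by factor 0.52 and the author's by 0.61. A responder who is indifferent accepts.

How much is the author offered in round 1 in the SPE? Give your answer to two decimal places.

Round 3 (the publisher proposes): the author gets 21 if talks fail, so the publisher offers 21 and keeps 99.
Round 2 (the author proposes): the publisher can get 99 next round, worth 0.52 × 99 = 51.48 now; the author offers that and keeps 68.52.
Round 1 (the publisher proposes): the author can get 68.52 next round, worth 0.61 × 68.52 = 41.7972 now; the publisher offers that and keeps 78.2028.

41.80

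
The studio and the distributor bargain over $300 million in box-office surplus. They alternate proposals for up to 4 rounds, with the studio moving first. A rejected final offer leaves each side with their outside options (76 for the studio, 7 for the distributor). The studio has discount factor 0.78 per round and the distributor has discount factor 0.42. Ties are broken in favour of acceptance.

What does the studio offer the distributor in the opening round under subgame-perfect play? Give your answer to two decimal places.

58.54

Work backward from the last round.
Round 4 (the distributor proposes): the studio gets 76 if talks fail, so the distributor offers 76 and keeps 224.
Round 3 (the studio proposes): the distributor can get 224 next round, worth 0.42 × 224 = 94.08 now. The studio offers 94.08 and keeps 300 − 94.08 = 205.92.
Round 2 (the distributor proposes): the studio can get 205.92 next round, worth 0.78 × 205.92 = 160.6176 now. The distributor offers 160.6176 and keeps 300 − 160.6176 = 139.3824.
Round 1 (the studio proposes): the distributor can get 139.3824 next round, worth 0.42 × 139.3824 = 58.540608 now. The studio offers 58.540608 and keeps 300 − 58.540608 = 241.459392.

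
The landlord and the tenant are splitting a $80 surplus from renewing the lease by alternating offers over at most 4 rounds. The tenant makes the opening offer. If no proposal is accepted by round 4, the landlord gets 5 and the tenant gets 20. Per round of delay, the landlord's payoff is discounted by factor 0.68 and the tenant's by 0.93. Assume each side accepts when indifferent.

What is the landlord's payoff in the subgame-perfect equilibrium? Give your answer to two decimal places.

Round 4 (the landlord proposes): the tenant gets 20 if talks fail, so the landlord offers 20 and keeps 60.
Round 3 (the tenant proposes): the landlord can get 60 next round, worth 0.68 × 60 = 40.8 now. The tenant offers 40.8 and keeps 80 − 40.8 = 39.2.
Round 2 (the landlord proposes): the tenant can get 39.2 next round, worth 0.93 × 39.2 = 36.456 now, so the landlord offers 36.456, keeping 43.544.
Round 1 (the tenant proposes): the landlord can get 43.544 next round, worth 0.68 × 43.544 = 29.60992 now, so the tenant offers 29.60992, keeping 50.39008.

29.61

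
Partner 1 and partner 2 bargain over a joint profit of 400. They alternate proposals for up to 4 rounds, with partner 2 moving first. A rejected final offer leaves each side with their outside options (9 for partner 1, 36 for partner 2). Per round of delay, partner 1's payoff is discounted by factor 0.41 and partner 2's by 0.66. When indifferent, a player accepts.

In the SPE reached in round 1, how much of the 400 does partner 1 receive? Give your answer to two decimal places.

Round 4 (partner 1 proposes): partner 2 gets 36 if talks fail, so partner 1 offers 36 and keeps 364.
Round 3 (partner 2 proposes): partner 1 can get 364 next round, worth 0.41 × 364 = 149.24 now, so partner 2 offers 149.24, keeping 250.76.
Round 2 (partner 1 proposes): partner 2 can get 250.76 next round, worth 0.66 × 250.76 = 165.5016 now, so partner 1 offers 165.5016, keeping 234.4984.
Round 1 (partner 2 proposes): partner 1 can get 234.4984 next round, worth 0.41 × 234.4984 = 96.144344 now; partner 2 offers that and keeps 303.855656.

96.14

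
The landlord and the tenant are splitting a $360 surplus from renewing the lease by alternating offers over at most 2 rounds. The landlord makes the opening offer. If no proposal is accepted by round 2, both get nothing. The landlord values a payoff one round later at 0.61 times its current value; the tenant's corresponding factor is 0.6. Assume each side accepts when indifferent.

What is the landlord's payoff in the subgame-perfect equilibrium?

By backward induction:
Round 2 (the tenant proposes): the landlord will accept anything ≥ 0, so the tenant offers 0 and keeps 360.
Round 1 (the landlord proposes): the tenant can get 360 next round, worth 0.6 × 360 = 216 now, so the landlord offers 216, keeping 144.

144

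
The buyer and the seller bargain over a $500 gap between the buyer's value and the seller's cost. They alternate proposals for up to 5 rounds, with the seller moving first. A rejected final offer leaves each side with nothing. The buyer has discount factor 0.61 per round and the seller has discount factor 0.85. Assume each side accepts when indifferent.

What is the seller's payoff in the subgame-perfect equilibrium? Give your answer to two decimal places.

430.53

Work backward from the last round.
Round 5 (the seller proposes): rejection yields 0 for the buyer; the seller offers 0 and keeps 500.
Round 4 (the buyer proposes): the seller can get 500 next round, worth 0.85 × 500 = 425 now; the buyer offers that and keeps 75.
Round 3 (the seller proposes): the buyer can get 75 next round, worth 0.61 × 75 = 45.75 now. The seller offers 45.75 and keeps 500 − 45.75 = 454.25.
Round 2 (the buyer proposes): the seller can get 454.25 next round, worth 0.85 × 454.25 = 386.1125 now, so the buyer offers 386.1125, keeping 113.8875.
Round 1 (the seller proposes): the buyer can get 113.8875 next round, worth 0.61 × 113.8875 = 69.471375 now, so the seller offers 69.471375, keeping 430.528625.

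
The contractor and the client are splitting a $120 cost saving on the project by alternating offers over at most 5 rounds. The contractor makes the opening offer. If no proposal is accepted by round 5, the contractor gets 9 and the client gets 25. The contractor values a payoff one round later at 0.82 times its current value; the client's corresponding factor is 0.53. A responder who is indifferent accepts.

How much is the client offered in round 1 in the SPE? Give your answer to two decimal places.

21.15

Round 5 (the contractor proposes): the client gets 25 if talks fail, so the contractor offers 25 and keeps 95.
Round 4 (the client proposes): the contractor can get 95 next round, worth 0.82 × 95 = 77.9 now. The client offers 77.9 and keeps 120 − 77.9 = 42.1.
Round 3 (the contractor proposes): the client can get 42.1 next round, worth 0.53 × 42.1 = 22.313 now. The contractor offers 22.313 and keeps 120 − 22.313 = 97.687.
Round 2 (the client proposes): the contractor can get 97.687 next round, worth 0.82 × 97.687 = 80.10334 now, so the client offers 80.10334, keeping 39.89666.
Round 1 (the contractor proposes): the client can get 39.89666 next round, worth 0.53 × 39.89666 = 21.1452298 now. The contractor offers 21.1452298 and keeps 120 − 21.1452298 = 98.8547702.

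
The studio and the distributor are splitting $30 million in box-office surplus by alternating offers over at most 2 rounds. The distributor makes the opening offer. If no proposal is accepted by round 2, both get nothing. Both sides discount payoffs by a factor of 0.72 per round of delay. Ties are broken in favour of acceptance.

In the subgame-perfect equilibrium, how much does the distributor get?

8.4

Solve by backward induction from round 2.
Round 2 (the studio proposes): rejection yields 0 for the distributor; the studio offers 0 and keeps 30.
Round 1 (the distributor proposes): the studio can get 30 next round, worth 0.72 × 30 = 21.6 now. The distributor offers 21.6 and keeps 30 − 21.6 = 8.4.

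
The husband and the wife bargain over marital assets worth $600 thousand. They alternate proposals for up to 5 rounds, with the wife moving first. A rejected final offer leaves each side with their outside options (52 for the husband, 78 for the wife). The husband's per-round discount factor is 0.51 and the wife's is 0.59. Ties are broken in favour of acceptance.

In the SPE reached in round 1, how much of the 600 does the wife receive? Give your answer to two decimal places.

By backward induction:
Round 5 (the wife proposes): the husband gets 52 if talks fail, so the wife offers 52 and keeps 548.
Round 4 (the husband proposes): the wife can get 548 next round, worth 0.59 × 548 = 323.32 now; the husband offers that and keeps 276.68.
Round 3 (the wife proposes): the husband can get 276.68 next round, worth 0.51 × 276.68 = 141.1068 now, so the wife offers 141.1068, keeping 458.8932.
Round 2 (the husband proposes): the wife can get 458.8932 next round, worth 0.59 × 458.8932 = 270.746988 now; the husband offers that and keeps 329.253012.
Round 1 (the wife proposes): the husband can get 329.253012 next round, worth 0.51 × 329.253012 = 167.91903612 now; the wife offers that and keeps 432.08096388.

432.08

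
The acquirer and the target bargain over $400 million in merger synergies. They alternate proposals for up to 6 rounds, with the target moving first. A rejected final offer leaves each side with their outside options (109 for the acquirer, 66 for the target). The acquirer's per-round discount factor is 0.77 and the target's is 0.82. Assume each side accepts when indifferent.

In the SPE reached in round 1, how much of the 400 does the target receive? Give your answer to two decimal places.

207.03

Round 6 (the acquirer proposes): the target gets 66 if talks fail, so the acquirer offers 66 and keeps 334.
Round 5 (the target proposes): the acquirer can get 334 next round, worth 0.77 × 334 = 257.18 now, so the target offers 257.18, keeping 142.82.
Round 4 (the acquirer proposes): the target can get 142.82 next round, worth 0.82 × 142.82 = 117.1124 now; the acquirer offers that and keeps 282.8876.
Round 3 (the target proposes): the acquirer can get 282.8876 next round, worth 0.77 × 282.8876 = 217.823452 now; the target offers that and keeps 182.176548.
Round 2 (the acquirer proposes): the target can get 182.176548 next round, worth 0.82 × 182.176548 = 149.38476936 now. The acquirer offers 149.38476936 and keeps 400 − 149.38476936 = 250.61523064.
Round 1 (the target proposes): the acquirer can get 250.61523064 next round, worth 0.77 × 250.61523064 = 192.9737275928 now. The target offers 192.9737275928 and keeps 400 − 192.9737275928 = 207.0262724072.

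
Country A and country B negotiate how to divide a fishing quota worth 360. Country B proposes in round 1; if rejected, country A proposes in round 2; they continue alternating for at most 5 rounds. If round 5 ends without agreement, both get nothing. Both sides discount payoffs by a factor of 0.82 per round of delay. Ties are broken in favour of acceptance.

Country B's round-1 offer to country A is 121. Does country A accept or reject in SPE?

Round 5 (country B proposes): country A will accept anything ≥ 0, so country B offers 0 and keeps 360.
Round 4 (country A proposes): country B can get 360 next round, worth 0.82 × 360 = 295.2 now, so country A offers 295.2, keeping 64.8.
Round 3 (country B proposes): country A can get 64.8 next round, worth 0.82 × 64.8 = 53.136 now, so country B offers 53.136, keeping 306.864.
Round 2 (country A proposes): country B can get 306.864 next round, worth 0.82 × 306.864 = 251.62848 now; country A offers that and keeps 108.37152.
So by rejecting in round 1, country A gets 108.37152 next round, worth 0.82 × 108.37152 = 88.8646464 now.
Offer 121 ≥ 88.8646464, so country A accepts.

Accept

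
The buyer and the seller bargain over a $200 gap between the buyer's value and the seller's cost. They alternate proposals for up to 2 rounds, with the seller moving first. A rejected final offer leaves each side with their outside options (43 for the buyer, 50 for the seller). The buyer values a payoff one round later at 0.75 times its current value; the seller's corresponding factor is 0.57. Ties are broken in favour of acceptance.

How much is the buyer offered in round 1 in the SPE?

Round 2 (the buyer proposes): the seller gets 50 if talks fail, so the buyer offers 50 and keeps 150.
Round 1 (the seller proposes): the buyer can get 150 next round, worth 0.75 × 150 = 112.5 now. The seller offers 112.5 and keeps 200 − 112.5 = 87.5.

112.5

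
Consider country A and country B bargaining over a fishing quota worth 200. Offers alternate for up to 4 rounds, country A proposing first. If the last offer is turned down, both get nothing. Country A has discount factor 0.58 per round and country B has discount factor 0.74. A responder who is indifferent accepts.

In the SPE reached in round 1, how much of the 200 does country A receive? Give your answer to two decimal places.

Round 4 (country B proposes): country A will accept anything ≥ 0, so country B offers 0 and keeps 200.
Round 3 (country A proposes): country B can get 200 next round, worth 0.74 × 200 = 148 now, so country A offers 148, keeping 52.
Round 2 (country B proposes): country A can get 52 next round, worth 0.58 × 52 = 30.16 now. Country B offers 30.16 and keeps 200 − 30.16 = 169.84.
Round 1 (country A proposes): country B can get 169.84 next round, worth 0.74 × 169.84 = 125.6816 now, so country A offers 125.6816, keeping 74.3184.

74.32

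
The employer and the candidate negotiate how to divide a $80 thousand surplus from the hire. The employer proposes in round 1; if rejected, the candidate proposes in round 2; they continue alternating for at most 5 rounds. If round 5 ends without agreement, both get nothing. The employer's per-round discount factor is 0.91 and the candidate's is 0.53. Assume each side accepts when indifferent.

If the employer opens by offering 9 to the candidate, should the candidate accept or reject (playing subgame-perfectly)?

Round 5 (the employer proposes): the candidate will accept anything ≥ 0, so the employer offers 0 and keeps 80.
Round 4 (the candidate proposes): the employer can get 80 next round, worth 0.91 × 80 = 72.8 now. The candidate offers 72.8 and keeps 80 − 72.8 = 7.2.
Round 3 (the employer proposes): the candidate can get 7.2 next round, worth 0.53 × 7.2 = 3.816 now, so the employer offers 3.816, keeping 76.184.
Round 2 (the candidate proposes): the employer can get 76.184 next round, worth 0.91 × 76.184 = 69.32744 now; the candidate offers that and keeps 10.67256.
So by rejecting in round 1, the candidate gets 10.67256 next round, worth 0.53 × 10.67256 = 5.6564568 now.
Offer 9 ≥ 5.6564568, so the candidate accepts.

Accept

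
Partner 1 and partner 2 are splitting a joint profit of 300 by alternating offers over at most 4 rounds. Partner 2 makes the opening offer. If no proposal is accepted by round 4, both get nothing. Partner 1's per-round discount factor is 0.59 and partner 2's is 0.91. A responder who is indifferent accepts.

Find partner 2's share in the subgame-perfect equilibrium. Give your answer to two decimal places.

Round 4 (partner 1 proposes): rejection yields 0 for partner 2; partner 1 offers 0 and keeps 300.
Round 3 (partner 2 proposes): partner 1 can get 300 next round, worth 0.59 × 300 = 177 now; partner 2 offers that and keeps 123.
Round 2 (partner 1 proposes): partner 2 can get 123 next round, worth 0.91 × 123 = 111.93 now, so partner 1 offers 111.93, keeping 188.07.
Round 1 (partner 2 proposes): partner 1 can get 188.07 next round, worth 0.59 × 188.07 = 110.9613 now, so partner 2 offers 110.9613, keeping 189.0387.

189.04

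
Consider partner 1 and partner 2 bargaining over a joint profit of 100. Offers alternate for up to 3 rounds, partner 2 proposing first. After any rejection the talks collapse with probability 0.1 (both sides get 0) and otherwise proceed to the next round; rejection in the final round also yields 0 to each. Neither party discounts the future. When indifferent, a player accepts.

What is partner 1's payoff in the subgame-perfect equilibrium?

9

Round 3 (partner 2 proposes): partner 1 will accept anything ≥ 0, so partner 2 offers 0 and keeps 100.
Round 2 (partner 1 proposes): rejecting gives partner 2 an expected 0.9 × 100 = 90. Partner 1 offers 90 and keeps 100 − 90 = 10.
Round 1 (partner 2 proposes): rejecting gives partner 1 an expected 0.9 × 10 = 9. Partner 2 offers 9 and keeps 100 − 9 = 91.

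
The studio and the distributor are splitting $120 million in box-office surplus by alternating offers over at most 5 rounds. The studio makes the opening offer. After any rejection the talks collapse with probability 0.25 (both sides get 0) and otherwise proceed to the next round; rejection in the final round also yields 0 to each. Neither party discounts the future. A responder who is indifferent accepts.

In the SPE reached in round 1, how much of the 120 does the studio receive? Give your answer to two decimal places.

By backward induction:
Round 5 (the studio proposes): rejection yields 0 for the distributor; the studio offers 0 and keeps 120.
Round 4 (the distributor proposes): rejecting gives the studio an expected 0.75 × 120 = 90, so the distributor offers 90, keeping 30.
Round 3 (the studio proposes): rejecting gives the distributor an expected 0.75 × 30 = 22.5, so the studio offers 22.5, keeping 97.5.
Round 2 (the distributor proposes): rejecting gives the studio an expected 0.75 × 97.5 = 73.125. The distributor offers 73.125 and keeps 120 − 73.125 = 46.875.
Round 1 (the studio proposes): rejecting gives the distributor an expected 0.75 × 46.875 = 35.15625, so the studio offers 35.15625, keeping 84.84375.

84.84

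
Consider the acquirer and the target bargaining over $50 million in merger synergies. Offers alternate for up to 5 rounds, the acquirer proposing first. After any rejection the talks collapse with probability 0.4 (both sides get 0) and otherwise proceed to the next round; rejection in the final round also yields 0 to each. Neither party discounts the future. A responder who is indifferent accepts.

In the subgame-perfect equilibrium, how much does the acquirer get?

By backward induction:
Round 5 (the acquirer proposes): the target will accept anything ≥ 0, so the acquirer offers 0 and keeps 50.
Round 4 (the target proposes): rejecting gives the acquirer an expected 0.6 × 50 = 30; the target offers that and keeps 20.
Round 3 (the acquirer proposes): rejecting gives the target an expected 0.6 × 20 = 12. The acquirer offers 12 and keeps 50 − 12 = 38.
Round 2 (the target proposes): rejecting gives the acquirer an expected 0.6 × 38 = 22.8. The target offers 22.8 and keeps 50 − 22.8 = 27.2.
Round 1 (the acquirer proposes): rejecting gives the target an expected 0.6 × 27.2 = 16.32; the acquirer offers that and keeps 33.68.

33.68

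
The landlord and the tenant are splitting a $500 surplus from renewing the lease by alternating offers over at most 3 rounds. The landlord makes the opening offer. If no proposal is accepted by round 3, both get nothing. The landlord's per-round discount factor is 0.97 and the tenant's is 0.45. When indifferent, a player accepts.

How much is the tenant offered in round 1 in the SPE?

6.75

By backward induction:
Round 3 (the landlord proposes): the tenant will accept anything ≥ 0, so the landlord offers 0 and keeps 500.
Round 2 (the tenant proposes): the landlord can get 500 next round, worth 0.97 × 500 = 485 now. The tenant offers 485 and keeps 500 − 485 = 15.
Round 1 (the landlord proposes): the tenant can get 15 next round, worth 0.45 × 15 = 6.75 now. The landlord offers 6.75 and keeps 500 − 6.75 = 493.25.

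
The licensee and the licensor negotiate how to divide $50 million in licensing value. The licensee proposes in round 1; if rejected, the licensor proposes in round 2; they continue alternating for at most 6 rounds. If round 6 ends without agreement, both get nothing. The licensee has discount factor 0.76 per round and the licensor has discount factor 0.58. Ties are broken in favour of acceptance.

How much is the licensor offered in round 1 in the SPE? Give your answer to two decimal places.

By backward induction:
Round 6 (the licensor proposes): rejection yields 0 for the licensee; the licensor offers 0 and keeps 50.
Round 5 (the licensee proposes): the licensor can get 50 next round, worth 0.58 × 50 = 29 now. The licensee offers 29 and keeps 50 − 29 = 21.
Round 4 (the licensor proposes): the licensee can get 21 next round, worth 0.76 × 21 = 15.96 now; the licensor offers that and keeps 34.04.
Round 3 (the licensee proposes): the licensor can get 34.04 next round, worth 0.58 × 34.04 = 19.7432 now. The licensee offers 19.7432 and keeps 50 − 19.7432 = 30.2568.
Round 2 (the licensor proposes): the licensee can get 30.2568 next round, worth 0.76 × 30.2568 = 22.995168 now, so the licensor offers 22.995168, keeping 27.004832.
Round 1 (the licensee proposes): the licensor can get 27.004832 next round, worth 0.58 × 27.004832 = 15.66280256 now. The licensee offers 15.66280256 and keeps 50 − 15.66280256 = 34.33719744.

15.66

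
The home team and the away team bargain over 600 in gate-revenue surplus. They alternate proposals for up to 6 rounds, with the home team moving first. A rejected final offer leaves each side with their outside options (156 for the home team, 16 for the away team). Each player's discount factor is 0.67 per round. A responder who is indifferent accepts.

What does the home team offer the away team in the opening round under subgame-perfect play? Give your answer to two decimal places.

252.16

Round 6 (the away team proposes): the home team gets 156 if talks fail, so the away team offers 156 and keeps 444.
Round 5 (the home team proposes): the away team can get 444 next round, worth 0.67 × 444 = 297.48 now, so the home team offers 297.48, keeping 302.52.
Round 4 (the away team proposes): the home team can get 302.52 next round, worth 0.67 × 302.52 = 202.6884 now. The away team offers 202.6884 and keeps 600 − 202.6884 = 397.3116.
Round 3 (the home team proposes): the away team can get 397.3116 next round, worth 0.67 × 397.3116 = 266.198772 now. The home team offers 266.198772 and keeps 600 − 266.198772 = 333.801228.
Round 2 (the away team proposes): the home team can get 333.801228 next round, worth 0.67 × 333.801228 = 223.64682276 now; the away team offers that and keeps 376.35317724.
Round 1 (the home team proposes): the away team can get 376.35317724 next round, worth 0.67 × 376.35317724 = 252.1566287508 now; the home team offers that and keeps 347.8433712492.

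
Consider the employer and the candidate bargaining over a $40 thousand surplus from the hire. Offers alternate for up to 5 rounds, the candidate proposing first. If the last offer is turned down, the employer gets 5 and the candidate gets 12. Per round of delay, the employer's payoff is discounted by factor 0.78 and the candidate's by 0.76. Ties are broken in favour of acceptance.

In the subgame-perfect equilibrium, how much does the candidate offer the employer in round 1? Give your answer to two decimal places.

Round 5 (the candidate proposes): the employer gets 5 if talks fail, so the candidate offers 5 and keeps 35.
Round 4 (the employer proposes): the candidate can get 35 next round, worth 0.76 × 35 = 26.6 now. The employer offers 26.6 and keeps 40 − 26.6 = 13.4.
Round 3 (the candidate proposes): the employer can get 13.4 next round, worth 0.78 × 13.4 = 10.452 now; the candidate offers that and keeps 29.548.
Round 2 (the employer proposes): the candidate can get 29.548 next round, worth 0.76 × 29.548 = 22.45648 now. The employer offers 22.45648 and keeps 40 − 22.45648 = 17.54352.
Round 1 (the candidate proposes): the employer can get 17.54352 next round, worth 0.78 × 17.54352 = 13.6839456 now, so the candidate offers 13.6839456, keeping 26.3160544.

13.68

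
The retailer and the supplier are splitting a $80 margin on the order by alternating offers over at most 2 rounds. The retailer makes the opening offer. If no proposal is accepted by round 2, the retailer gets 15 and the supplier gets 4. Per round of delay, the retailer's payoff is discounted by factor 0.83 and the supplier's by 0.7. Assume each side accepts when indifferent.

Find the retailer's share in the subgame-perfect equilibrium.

34.5

Work backward from the last round.
Round 2 (the supplier proposes): the retailer gets 15 if talks fail, so the supplier offers 15 and keeps 65.
Round 1 (the retailer proposes): the supplier can get 65 next round, worth 0.7 × 65 = 45.5 now. The retailer offers 45.5 and keeps 80 − 45.5 = 34.5.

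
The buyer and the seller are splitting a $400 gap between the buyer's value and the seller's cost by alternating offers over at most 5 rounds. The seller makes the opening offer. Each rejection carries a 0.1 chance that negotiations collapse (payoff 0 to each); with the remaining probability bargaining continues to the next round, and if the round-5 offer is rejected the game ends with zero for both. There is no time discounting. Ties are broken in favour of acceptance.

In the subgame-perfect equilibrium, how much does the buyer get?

65.16

By backward induction:
Round 5 (the seller proposes): rejection yields 0 for the buyer; the seller offers 0 and keeps 400.
Round 4 (the buyer proposes): rejecting gives the seller an expected 0.9 × 400 = 360. The buyer offers 360 and keeps 400 − 360 = 40.
Round 3 (the seller proposes): rejecting gives the buyer an expected 0.9 × 40 = 36, so the seller offers 36, keeping 364.
Round 2 (the buyer proposes): rejecting gives the seller an expected 0.9 × 364 = 327.6, so the buyer offers 327.6, keeping 72.4.
Round 1 (the seller proposes): rejecting gives the buyer an expected 0.9 × 72.4 = 65.16; the seller offers that and keeps 334.84.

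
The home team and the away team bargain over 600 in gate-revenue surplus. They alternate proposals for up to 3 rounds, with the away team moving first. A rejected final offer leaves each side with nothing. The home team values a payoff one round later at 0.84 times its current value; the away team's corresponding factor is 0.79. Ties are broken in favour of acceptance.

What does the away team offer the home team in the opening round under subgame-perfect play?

105.84

Round 3 (the away team proposes): rejection yields 0 for the home team; the away team offers 0 and keeps 600.
Round 2 (the home team proposes): the away team can get 600 next round, worth 0.79 × 600 = 474 now; the home team offers that and keeps 126.
Round 1 (the away team proposes): the home team can get 126 next round, worth 0.84 × 126 = 105.84 now; the away team offers that and keeps 494.16.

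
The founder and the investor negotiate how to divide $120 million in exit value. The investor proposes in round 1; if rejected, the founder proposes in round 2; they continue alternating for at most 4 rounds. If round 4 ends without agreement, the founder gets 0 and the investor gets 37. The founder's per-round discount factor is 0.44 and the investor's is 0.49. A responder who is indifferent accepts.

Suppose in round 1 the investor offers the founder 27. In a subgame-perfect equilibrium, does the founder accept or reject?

Reject

Round 4 (the founder proposes): the investor gets 37 if talks fail, so the founder offers 37 and keeps 83.
Round 3 (the investor proposes): the founder can get 83 next round, worth 0.44 × 83 = 36.52 now, so the investor offers 36.52, keeping 83.48.
Round 2 (the founder proposes): the investor can get 83.48 next round, worth 0.49 × 83.48 = 40.9052 now; the founder offers that and keeps 79.0948.
So by rejecting in round 1, the founder gets 79.0948 next round, worth 0.44 × 79.0948 = 34.801712 now.
Offer 27 < 34.801712, so the founder rejects.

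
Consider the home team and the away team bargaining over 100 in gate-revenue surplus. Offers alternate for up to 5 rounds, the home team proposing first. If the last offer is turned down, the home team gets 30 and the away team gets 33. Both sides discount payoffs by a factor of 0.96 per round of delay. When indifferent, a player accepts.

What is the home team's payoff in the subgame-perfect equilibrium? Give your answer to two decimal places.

64.59

Round 5 (the home team proposes): the away team gets 33 if talks fail, so the home team offers 33 and keeps 67.
Round 4 (the away team proposes): the home team can get 67 next round, worth 0.96 × 67 = 64.32 now, so the away team offers 64.32, keeping 35.68.
Round 3 (the home team proposes): the away team can get 35.68 next round, worth 0.96 × 35.68 = 34.2528 now. The home team offers 34.2528 and keeps 100 − 34.2528 = 65.7472.
Round 2 (the away team proposes): the home team can get 65.7472 next round, worth 0.96 × 65.7472 = 63.117312 now, so the away team offers 63.117312, keeping 36.882688.
Round 1 (the home team proposes): the away team can get 36.882688 next round, worth 0.96 × 36.882688 = 35.40738048 now, so the home team offers 35.40738048, keeping 64.59261952.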